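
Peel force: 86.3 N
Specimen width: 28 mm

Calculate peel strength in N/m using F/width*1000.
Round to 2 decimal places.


Peel strength = 86.3 / 28 * 1000 = 3082.14 N/m

3082.14


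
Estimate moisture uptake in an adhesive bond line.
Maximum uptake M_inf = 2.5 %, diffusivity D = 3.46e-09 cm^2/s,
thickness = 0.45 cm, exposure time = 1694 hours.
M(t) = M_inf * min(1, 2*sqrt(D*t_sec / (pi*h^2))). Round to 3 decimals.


Convert time: 1694 h = 6098400 s
ratio = min(1, 2*sqrt(3.46e-09*6098400/(pi*0.45^2)))
= 0.364241
M(t) = 2.5 * 0.364241 = 0.911%

0.911


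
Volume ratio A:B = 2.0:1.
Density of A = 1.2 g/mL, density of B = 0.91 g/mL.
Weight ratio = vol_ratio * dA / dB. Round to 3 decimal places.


Wt ratio = 2.0 * 1.2 / 0.91
= 2.637

2.637


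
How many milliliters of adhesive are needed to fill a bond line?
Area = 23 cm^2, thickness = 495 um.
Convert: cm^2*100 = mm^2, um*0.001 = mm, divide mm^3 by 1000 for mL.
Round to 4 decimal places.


= (23 * 100) * (495 * 0.001) / 1000
= 1.1385 mL

1.1385


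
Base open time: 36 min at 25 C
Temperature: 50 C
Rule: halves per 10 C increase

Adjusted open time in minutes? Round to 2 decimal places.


Acceleration = 2^((50-25)/10) = 5.6569
Open time = 36 / 5.6569 = 6.36 min

6.36


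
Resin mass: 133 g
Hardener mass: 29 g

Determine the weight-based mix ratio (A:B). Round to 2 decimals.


Ratio = 133 / 29 = 4.59

4.59


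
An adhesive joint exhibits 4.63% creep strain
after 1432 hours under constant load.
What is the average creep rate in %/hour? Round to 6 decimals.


Creep rate = strain / time
= 4.63 / 1432
= 0.003233 %/h

0.003233


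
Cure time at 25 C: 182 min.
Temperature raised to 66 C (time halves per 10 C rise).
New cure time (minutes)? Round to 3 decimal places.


Acceleration factor = 2^(41/10) = 17.1484
New time = 182 / 17.1484 = 10.613 min

10.613


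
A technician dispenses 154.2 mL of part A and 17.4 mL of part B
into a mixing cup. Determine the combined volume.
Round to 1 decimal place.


Combined volume = 154.2 + 17.4
= 171.6 mL

171.6


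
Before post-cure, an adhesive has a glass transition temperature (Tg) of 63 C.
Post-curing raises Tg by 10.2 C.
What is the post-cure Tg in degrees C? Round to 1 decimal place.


Tg_post = Tg_base + delta_Tg
= 63 + 10.2
= 73.2 C

73.2


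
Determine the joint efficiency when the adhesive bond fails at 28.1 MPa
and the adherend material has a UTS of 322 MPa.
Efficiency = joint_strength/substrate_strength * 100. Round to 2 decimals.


Joint efficiency = 28.1 / 322 * 100
= 8.73%

8.73


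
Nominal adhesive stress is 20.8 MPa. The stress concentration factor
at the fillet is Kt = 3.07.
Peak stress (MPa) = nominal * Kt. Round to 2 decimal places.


Peak = 20.8 * 3.07 = 63.86 MPa

63.86


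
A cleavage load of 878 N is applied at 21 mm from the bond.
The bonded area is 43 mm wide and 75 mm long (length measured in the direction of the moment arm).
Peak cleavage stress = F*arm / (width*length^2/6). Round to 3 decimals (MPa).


Moment = 878 * 21 = 18438 N*mm
Section modulus = 43 * 5625 / 6 = 241875 / 6 mm^3
Stress = 18438 / (241875 / 6) = 110628 / 241875
= 0.457 MPa

0.457


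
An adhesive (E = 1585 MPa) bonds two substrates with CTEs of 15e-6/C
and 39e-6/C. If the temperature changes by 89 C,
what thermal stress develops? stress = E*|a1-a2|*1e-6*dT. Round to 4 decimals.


Stress = 1585 * |15 - 39| * 1e-6 * 89
= 3.3856 MPa

3.3856


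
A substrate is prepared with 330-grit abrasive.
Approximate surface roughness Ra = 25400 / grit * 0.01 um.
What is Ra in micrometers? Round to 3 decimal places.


Ra = 25400 / 330 * 0.01 = 0.770 um

0.770


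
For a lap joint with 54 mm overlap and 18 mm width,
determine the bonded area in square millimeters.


Area = 54 * 18 = 972 mm^2

972


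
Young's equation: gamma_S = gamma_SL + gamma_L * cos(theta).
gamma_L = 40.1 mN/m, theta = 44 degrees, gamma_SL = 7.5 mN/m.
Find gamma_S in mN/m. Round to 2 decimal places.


cos(44 deg) = 0.719340
gamma_S = 7.5 + 40.1 * 0.719340
= 36.35 mN/m

36.35


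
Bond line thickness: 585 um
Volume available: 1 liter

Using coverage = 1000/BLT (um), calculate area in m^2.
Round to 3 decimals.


1 L = 1e6 mm^3, thickness = 585 um = 0.585 mm
Area = 1e6 / 0.585 mm^2 = (1e6 / 0.585) / 1e6 m^2 = 1000 / 585 m^2
= 1.709 m^2

1.709


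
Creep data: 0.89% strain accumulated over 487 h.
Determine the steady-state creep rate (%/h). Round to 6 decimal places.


Rate = 0.89 / 487 = 0.001828 %/h

0.001828


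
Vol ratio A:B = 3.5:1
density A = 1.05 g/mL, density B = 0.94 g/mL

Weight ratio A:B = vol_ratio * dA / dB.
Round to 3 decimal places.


Weight ratio = 3.5 * 1.05 / 0.94
= 3.910

3.910


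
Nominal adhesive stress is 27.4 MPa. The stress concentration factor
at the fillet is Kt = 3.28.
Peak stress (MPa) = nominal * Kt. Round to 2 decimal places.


Peak = 27.4 * 3.28 = 89.87 MPa

89.87


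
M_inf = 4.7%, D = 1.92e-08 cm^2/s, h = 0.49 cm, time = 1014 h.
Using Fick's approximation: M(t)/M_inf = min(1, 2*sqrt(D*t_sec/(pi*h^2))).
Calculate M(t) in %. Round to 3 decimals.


t = 3650400 s
ratio = min(1, 2*sqrt(1.92e-08*3650400/(pi*0.2401)))
= 0.609649
M(t) = 4.7 * 0.609649 = 2.865%

2.865


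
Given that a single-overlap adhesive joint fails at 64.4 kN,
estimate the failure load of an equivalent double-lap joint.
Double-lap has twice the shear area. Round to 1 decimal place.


Double-lap factor = 2
Expected load = 64.4 * 2 = 128.8 kN

128.8


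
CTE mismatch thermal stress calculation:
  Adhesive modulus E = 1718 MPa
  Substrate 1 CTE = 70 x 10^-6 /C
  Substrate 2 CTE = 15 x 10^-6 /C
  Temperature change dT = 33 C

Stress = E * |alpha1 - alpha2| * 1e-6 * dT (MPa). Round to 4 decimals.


delta_alpha = |70 - 15| = 55 x 10^-6/C
Stress = 1718 * 55e-6 * 33
= 3.1182 MPa

3.1182


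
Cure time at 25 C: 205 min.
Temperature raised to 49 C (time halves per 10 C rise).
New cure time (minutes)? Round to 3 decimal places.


Acceleration factor = 2^(24/10) = 5.2780
New time = 205 / 5.2780 = 38.840 min

38.840


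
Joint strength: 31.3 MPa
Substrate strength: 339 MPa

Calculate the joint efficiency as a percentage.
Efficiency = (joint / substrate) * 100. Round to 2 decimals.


Efficiency = (31.3 / 339) * 100 = 9.23%

9.23


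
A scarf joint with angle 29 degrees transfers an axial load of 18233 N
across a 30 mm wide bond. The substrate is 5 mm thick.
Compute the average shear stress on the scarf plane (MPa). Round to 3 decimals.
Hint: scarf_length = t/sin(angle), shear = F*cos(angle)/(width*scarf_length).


scarf_length = 5 / sin(29 deg) = 10.3133 mm
cos(29 deg) = 0.874620
shear stress = 18233 * 0.874620 / (30 * 10.3133)
= 51.542 MPa

51.542


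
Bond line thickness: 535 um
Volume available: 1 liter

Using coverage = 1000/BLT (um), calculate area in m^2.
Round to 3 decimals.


1 L = 1e6 mm^3, thickness = 535 um = 0.535 mm
Area = 1e6 / 0.535 mm^2 = (1e6 / 0.535) / 1e6 m^2 = 1000 / 535 m^2
= 1.869 m^2

1.869


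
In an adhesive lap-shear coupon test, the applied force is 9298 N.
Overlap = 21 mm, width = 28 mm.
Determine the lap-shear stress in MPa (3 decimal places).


stress = F / (overlap * width)
= 9298 / (21 * 28)
= 15.813 MPa

15.813


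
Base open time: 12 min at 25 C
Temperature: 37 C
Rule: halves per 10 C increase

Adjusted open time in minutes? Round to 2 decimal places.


Acceleration = 2^((37-25)/10) = 2.2974
Open time = 12 / 2.2974 = 5.22 min

5.22


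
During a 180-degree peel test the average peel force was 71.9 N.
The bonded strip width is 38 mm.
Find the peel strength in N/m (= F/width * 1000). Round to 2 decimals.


Peel strength = F/width * 1000
= 71.9 / 38 * 1000
= 1892.11 N/m

1892.11


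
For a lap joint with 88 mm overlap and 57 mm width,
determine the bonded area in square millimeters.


Area = 88 * 57 = 5016 mm^2

5016


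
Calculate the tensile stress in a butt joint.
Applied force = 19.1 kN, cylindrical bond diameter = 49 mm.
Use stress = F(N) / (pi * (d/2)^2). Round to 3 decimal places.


A = pi * 24.5^2 = 1885.7410 mm^2
sigma = 19100.0 / 1885.7410 = 10.129 MPa

10.129


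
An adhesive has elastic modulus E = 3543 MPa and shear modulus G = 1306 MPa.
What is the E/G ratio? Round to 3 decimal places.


E/G = 3543 / 1306 = 2.713

2.713


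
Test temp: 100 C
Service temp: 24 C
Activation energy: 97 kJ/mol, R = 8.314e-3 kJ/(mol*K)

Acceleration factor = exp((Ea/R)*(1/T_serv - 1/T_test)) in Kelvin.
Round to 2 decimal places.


AF = exp((97/0.008314)*(1/297.15 - 1/373.15))
= 2971.43

2971.43


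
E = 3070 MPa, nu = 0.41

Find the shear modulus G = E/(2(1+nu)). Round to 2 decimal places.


G = 3070 / (2 * 1.41)
= 1088.65 MPa

1088.65


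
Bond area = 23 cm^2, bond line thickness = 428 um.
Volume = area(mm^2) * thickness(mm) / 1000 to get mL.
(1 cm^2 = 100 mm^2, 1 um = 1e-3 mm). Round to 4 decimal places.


area_mm2 = 23 * 100 = 2300
blt_mm = 428 * 1e-3 = 0.428
vol_mm3 = 2300 * 0.428 = 984.4
vol_mL = 984.4 / 1000 = 0.9844 mL

0.9844


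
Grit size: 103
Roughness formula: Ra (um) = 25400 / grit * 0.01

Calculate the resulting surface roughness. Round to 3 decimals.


Ra = 25400 / 103 * 0.01
= 2.466 um

2.466


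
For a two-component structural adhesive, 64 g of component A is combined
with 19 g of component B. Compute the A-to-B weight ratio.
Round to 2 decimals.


Weight ratio A:B = 64 / 19
= 3.37

3.37


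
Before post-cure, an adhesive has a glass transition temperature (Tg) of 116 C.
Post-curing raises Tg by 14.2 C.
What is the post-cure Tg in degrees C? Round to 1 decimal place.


Tg_post = Tg_base + delta_Tg
= 116 + 14.2
= 130.2 C

130.2


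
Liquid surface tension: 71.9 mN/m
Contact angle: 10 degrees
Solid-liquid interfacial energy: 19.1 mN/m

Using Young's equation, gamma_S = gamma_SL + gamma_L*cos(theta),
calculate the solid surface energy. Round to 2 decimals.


gamma_S = 19.1 + 71.9 * cos(10)
= 89.91 mN/m

89.91


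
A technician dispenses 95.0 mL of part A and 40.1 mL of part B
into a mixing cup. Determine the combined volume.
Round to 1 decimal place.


Combined volume = 95.0 + 40.1
= 135.1 mL

135.1


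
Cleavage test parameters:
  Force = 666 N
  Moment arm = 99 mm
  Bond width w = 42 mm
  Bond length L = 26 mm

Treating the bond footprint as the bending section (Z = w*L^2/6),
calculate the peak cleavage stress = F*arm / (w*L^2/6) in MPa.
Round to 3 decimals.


M = 666 * 99 = 65934 N*mm
Z = 42 * 26^2 / 6 = 28392 / 6 mm^3
sigma = M / Z = 6 * 65934 / 28392 = 395604 / 28392
= 13.934 MPa

13.934


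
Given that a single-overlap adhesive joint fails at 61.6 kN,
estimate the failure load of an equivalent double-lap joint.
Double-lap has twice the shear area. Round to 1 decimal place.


Double-lap factor = 2
Expected load = 61.6 * 2 = 123.2 kN

123.2


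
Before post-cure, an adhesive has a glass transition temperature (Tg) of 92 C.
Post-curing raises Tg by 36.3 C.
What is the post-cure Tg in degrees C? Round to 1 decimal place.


Tg_post = Tg_base + delta_Tg
= 92 + 36.3
= 128.3 C

128.3


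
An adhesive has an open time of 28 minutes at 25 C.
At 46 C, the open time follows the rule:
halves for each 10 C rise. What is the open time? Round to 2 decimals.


Factor = 2^((46-25)/10) = 4.2871
Open time = 28 / 4.2871 = 6.53 min

6.53


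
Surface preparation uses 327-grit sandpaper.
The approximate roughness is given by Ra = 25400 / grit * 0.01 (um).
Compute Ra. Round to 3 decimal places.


Ra = 25400 / 327 * 0.01
= 254 / 327
= 0.777 um

0.777


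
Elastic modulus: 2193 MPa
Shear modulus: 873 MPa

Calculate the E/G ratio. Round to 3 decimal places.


E / G = 2193 / 873 = 2.512

2.512


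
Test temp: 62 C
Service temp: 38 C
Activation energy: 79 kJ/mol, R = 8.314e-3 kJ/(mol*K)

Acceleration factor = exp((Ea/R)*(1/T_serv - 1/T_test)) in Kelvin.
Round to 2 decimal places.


AF = exp((79/0.008314)*(1/311.15 - 1/335.15))
= 8.91

8.91


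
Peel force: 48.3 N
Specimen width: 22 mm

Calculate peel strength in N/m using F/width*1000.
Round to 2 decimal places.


Peel strength = 48.3 / 22 * 1000 = 2195.45 N/m

2195.45


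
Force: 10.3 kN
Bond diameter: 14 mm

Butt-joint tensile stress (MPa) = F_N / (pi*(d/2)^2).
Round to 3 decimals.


F_N = 10.3 * 1000 = 10300.0 N
A = pi*(7.0)^2 = 153.9380 mm^2
stress = 10300.0 / 153.9380 = 66.910 MPa

66.910


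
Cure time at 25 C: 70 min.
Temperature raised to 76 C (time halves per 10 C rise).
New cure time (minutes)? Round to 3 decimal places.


Acceleration factor = 2^(51/10) = 34.2968
New time = 70 / 34.2968 = 2.041 min

2.041


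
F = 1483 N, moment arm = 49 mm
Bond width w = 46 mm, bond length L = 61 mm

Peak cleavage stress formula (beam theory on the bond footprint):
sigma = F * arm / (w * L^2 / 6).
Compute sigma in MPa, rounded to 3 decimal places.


sigma = (1483 * 49) / (46 * 3721 / 6)
= 72667 * 6 / 171166
= 436002 / 171166
= 2.547 MPa

2.547


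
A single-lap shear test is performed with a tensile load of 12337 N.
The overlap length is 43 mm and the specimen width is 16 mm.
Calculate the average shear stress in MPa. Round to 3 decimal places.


Shear stress = F / (overlap * width)
= 12337 / (43 * 16)
= 12337 / 688
= 17.932 MPa

17.932


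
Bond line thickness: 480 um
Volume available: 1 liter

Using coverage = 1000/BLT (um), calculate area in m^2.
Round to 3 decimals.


1 L = 1e6 mm^3, thickness = 480 um = 0.48 mm
Area = 1e6 / 0.48 mm^2 = (1e6 / 0.48) / 1e6 m^2 = 1000 / 480 m^2
= 2.083 m^2

2.083


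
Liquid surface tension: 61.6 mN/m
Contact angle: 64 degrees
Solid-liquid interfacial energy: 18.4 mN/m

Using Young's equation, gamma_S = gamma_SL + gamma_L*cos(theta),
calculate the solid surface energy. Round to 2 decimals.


gamma_S = 18.4 + 61.6 * cos(64)
= 45.40 mN/m

45.40


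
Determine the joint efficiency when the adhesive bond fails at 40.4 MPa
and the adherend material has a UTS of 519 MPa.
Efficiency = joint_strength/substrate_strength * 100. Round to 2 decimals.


Joint efficiency = 40.4 / 519 * 100
= 7.78%

7.78


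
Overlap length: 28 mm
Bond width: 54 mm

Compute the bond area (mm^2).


Bond area = 28 * 54 = 1512 mm^2

1512


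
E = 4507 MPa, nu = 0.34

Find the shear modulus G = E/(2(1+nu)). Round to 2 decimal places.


G = 4507 / (2 * 1.34)
= 1681.72 MPa

1681.72


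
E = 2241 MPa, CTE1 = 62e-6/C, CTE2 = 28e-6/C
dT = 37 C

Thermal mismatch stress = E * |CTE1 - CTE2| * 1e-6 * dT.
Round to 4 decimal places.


= 2241 * 34e-6 * 37
= 2.8192 MPa

2.8192


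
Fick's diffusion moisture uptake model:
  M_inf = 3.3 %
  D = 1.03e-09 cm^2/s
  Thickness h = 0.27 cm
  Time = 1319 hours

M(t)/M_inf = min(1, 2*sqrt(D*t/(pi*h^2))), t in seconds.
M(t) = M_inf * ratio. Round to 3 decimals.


t_sec = 1319 * 3600 = 4748400
ratio = 2*sqrt(1.03e-09*4748400/(pi*0.27^2))
= min(1, 0.292270)
= 0.292270
M(t) = 3.3 * 0.292270 = 0.964 %

0.964


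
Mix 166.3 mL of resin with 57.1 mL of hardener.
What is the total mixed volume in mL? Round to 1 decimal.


Total = 166.3 + 57.1 = 223.4 mL

223.4


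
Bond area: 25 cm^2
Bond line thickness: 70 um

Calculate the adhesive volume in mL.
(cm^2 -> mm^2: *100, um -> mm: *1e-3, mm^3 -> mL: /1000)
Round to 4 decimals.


V = 25*100 * 70*1e-3 / 1000
= 0.1750 mL

0.1750


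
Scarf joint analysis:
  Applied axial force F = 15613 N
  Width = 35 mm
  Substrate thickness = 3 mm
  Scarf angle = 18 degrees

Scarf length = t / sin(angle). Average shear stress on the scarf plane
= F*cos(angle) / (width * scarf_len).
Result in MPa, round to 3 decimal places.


Scarf length = 3 / sin(18 deg) = 9.7082 mm
cos(18 deg) = 0.951057
Shear = 15613 * 0.951057 / (35 * 9.7082)
= 43.700 MPa

43.700


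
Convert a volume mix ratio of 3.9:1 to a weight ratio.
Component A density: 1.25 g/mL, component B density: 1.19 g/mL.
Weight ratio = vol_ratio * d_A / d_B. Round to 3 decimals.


= 3.9 * 1.25 / 1.19 = 4.097

4.097


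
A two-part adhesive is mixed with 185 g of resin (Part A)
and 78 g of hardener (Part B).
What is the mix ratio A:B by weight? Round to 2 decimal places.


Mix ratio = mass_A / mass_B
= 185 / 78
= 2.37

2.37


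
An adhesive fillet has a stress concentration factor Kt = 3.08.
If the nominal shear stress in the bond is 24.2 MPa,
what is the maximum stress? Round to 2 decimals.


Max stress = 24.2 * 3.08 = 74.54 MPa

74.54


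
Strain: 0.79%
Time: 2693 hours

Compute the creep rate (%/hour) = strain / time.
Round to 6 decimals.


Creep rate = 0.79 / 2693
= 0.000293 %/h

0.000293


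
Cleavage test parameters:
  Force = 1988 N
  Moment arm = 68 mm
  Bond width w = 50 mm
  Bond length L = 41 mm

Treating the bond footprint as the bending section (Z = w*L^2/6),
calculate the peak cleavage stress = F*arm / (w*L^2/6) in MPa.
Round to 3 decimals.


M = 1988 * 68 = 135184 N*mm
Z = 50 * 41^2 / 6 = 84050 / 6 mm^3
sigma = M / Z = 6 * 135184 / 84050 = 811104 / 84050
= 9.650 MPa

9.650


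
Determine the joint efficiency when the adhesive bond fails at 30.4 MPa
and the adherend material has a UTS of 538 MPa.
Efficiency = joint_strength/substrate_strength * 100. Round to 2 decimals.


Joint efficiency = 30.4 / 538 * 100
= 5.65%

5.65


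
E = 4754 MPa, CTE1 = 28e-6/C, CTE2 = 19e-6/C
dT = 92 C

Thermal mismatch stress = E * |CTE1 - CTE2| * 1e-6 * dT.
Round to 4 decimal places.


= 4754 * 9e-6 * 92
= 3.9363 MPa

3.9363


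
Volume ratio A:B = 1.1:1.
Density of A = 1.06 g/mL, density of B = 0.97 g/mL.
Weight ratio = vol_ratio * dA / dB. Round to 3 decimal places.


Wt ratio = 1.1 * 1.06 / 0.97
= 1.202

1.202


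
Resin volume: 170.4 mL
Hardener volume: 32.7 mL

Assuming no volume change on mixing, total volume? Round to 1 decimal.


V_total = 170.4 + 32.7 = 203.1 mL

203.1


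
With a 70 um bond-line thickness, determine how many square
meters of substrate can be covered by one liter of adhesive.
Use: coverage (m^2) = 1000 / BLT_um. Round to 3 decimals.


Coverage = 1000 / 70 = 14.286 m^2

14.286


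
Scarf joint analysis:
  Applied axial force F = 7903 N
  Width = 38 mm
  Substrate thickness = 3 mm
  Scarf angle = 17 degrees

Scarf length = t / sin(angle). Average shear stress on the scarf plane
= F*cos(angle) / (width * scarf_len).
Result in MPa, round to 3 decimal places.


Scarf length = 3 / sin(17 deg) = 10.2609 mm
cos(17 deg) = 0.956305
Shear = 7903 * 0.956305 / (38 * 10.2609)
= 19.383 MPa

19.383


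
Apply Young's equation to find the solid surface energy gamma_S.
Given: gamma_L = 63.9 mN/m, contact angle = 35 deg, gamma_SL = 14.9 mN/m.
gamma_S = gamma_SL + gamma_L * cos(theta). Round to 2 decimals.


theta_rad = 35 * pi/180 = 0.610865
gamma_S = 14.9 + 63.9 * cos(0.610865)
= 67.24 mN/m

67.24


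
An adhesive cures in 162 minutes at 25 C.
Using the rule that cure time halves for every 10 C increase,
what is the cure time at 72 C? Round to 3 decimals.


Factor = 2^((72 - 25) / 10) = 25.9921
Cure time = 162 / 25.9921
= 6.233 minutes

6.233


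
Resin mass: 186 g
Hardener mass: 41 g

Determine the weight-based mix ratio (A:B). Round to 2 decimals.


Ratio = 186 / 41 = 4.54

4.54


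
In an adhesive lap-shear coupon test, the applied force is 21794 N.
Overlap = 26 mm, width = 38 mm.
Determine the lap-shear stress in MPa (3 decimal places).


stress = F / (overlap * width)
= 21794 / (26 * 38)
= 22.059 MPa

22.059


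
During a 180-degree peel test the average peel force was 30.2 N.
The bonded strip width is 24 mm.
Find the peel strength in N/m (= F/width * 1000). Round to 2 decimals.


Peel strength = F/width * 1000
= 30.2 / 24 * 1000
= 1258.33 N/m

1258.33


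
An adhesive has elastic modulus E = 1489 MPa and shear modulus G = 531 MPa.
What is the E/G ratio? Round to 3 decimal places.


E/G = 1489 / 531 = 2.804

2.804


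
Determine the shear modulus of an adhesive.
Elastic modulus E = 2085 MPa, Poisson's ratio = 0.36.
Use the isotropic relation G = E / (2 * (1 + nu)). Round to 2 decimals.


G = 2085 / (2*(1+0.36)) = 2085 / 2.72
= 766.54 MPa

766.54


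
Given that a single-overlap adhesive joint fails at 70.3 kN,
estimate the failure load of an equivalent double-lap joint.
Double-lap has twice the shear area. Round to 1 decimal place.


Double-lap factor = 2
Expected load = 70.3 * 2 = 140.6 kN

140.6


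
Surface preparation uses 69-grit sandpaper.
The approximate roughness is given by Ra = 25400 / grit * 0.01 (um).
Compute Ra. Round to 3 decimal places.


Ra = 25400 / 69 * 0.01
= 254 / 69
= 3.681 um

3.681


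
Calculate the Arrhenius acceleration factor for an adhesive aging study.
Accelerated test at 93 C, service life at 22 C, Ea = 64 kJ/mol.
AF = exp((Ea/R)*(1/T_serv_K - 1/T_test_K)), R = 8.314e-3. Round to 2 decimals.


T_test = 366.15 K, T_serv = 295.15 K
Ea/R = 64 / 0.008314 = 7697.86
AF = exp(7697.86 * (1/295.15 - 1/366.15))
= 157.18

157.18


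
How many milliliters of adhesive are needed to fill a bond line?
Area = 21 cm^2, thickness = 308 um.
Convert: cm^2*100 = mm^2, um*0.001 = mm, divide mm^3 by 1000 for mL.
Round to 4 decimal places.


= (21 * 100) * (308 * 0.001) / 1000
= 0.6468 mL

0.6468


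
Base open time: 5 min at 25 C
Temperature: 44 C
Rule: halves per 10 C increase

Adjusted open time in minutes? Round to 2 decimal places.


Acceleration = 2^((44-25)/10) = 3.7321
Open time = 5 / 3.7321 = 1.34 min

1.34


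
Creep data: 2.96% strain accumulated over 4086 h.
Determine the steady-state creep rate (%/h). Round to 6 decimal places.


Rate = 2.96 / 4086 = 0.000724 %/h

0.000724


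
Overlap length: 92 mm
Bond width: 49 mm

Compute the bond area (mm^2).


Bond area = 92 * 49 = 4508 mm^2

4508


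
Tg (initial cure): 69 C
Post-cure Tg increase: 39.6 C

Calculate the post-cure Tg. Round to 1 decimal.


Post-cure Tg = 69 + 39.6 = 108.6 C

108.6


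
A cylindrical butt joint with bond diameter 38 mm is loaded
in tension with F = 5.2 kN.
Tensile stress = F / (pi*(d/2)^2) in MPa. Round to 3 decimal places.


Area = pi * (38/2)^2 = 1134.1149 mm^2
Stress = 5.2*1000 / 1134.1149
= 4.585 MPa

4.585


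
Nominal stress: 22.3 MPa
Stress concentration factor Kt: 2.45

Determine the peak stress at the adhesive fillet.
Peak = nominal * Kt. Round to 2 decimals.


Peak stress = 22.3 * 2.45
= 54.64 MPa

54.64


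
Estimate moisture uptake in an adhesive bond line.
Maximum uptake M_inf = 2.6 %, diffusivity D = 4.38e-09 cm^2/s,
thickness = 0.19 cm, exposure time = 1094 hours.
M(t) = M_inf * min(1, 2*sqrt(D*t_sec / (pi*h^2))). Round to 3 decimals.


Convert time: 1094 h = 3938400 s
ratio = min(1, 2*sqrt(4.38e-09*3938400/(pi*0.19^2)))
= 0.780007
M(t) = 2.6 * 0.780007 = 2.028%

2.028


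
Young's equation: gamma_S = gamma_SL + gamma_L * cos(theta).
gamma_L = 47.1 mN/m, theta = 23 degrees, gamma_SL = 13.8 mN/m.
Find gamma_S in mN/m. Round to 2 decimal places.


cos(23 deg) = 0.920505
gamma_S = 13.8 + 47.1 * 0.920505
= 57.16 mN/m

57.16


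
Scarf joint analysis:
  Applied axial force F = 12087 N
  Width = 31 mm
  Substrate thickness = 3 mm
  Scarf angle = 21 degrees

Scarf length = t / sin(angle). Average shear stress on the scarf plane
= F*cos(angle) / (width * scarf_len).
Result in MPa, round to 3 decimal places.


Scarf length = 3 / sin(21 deg) = 8.3713 mm
cos(21 deg) = 0.933580
Shear = 12087 * 0.933580 / (31 * 8.3713)
= 43.483 MPa

43.483


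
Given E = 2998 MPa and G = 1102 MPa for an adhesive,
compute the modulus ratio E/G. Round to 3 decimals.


E/G ratio = 2998 / 1102 = 2.721

2.721


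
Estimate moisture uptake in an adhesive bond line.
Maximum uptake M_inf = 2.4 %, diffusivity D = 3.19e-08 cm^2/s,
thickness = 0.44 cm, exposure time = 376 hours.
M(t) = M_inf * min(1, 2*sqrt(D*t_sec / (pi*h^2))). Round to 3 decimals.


Convert time: 376 h = 1353600 s
ratio = min(1, 2*sqrt(3.19e-08*1353600/(pi*0.44^2)))
= 0.532897
M(t) = 2.4 * 0.532897 = 1.279%

1.279


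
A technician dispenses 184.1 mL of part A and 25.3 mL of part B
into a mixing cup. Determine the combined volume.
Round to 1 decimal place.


Combined volume = 184.1 + 25.3
= 209.4 mL

209.4


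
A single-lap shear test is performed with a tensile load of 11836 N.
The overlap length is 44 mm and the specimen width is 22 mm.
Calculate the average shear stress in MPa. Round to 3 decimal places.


Shear stress = F / (overlap * width)
= 11836 / (44 * 22)
= 11836 / 968
= 12.227 MPa

12.227


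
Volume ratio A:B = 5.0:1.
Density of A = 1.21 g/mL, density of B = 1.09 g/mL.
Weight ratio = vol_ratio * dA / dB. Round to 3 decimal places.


Wt ratio = 5.0 * 1.21 / 1.09
= 5.550

5.550


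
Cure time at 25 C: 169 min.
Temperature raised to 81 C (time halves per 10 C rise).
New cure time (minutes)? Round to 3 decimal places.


Acceleration factor = 2^(56/10) = 48.5029
New time = 169 / 48.5029 = 3.484 min

3.484


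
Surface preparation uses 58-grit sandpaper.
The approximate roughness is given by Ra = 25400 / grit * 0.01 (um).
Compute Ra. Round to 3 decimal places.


Ra = 25400 / 58 * 0.01
= 254 / 58
= 4.379 um

4.379


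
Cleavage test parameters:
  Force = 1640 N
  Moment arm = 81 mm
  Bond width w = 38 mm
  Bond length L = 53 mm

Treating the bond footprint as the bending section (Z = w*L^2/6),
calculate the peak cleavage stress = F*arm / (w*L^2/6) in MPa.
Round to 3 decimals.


M = 1640 * 81 = 132840 N*mm
Z = 38 * 53^2 / 6 = 106742 / 6 mm^3
sigma = M / Z = 6 * 132840 / 106742 = 797040 / 106742
= 7.467 MPa

7.467


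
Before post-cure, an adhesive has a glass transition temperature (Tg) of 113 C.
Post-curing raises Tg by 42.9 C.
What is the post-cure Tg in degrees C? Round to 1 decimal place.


Tg_post = Tg_base + delta_Tg
= 113 + 42.9
= 155.9 C

155.9


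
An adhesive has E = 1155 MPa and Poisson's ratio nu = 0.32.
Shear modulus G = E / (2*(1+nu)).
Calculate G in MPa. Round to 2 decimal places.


G = 1155 / (2*(1+0.32))
= 1155 / 2.64
= 437.50 MPa

437.50


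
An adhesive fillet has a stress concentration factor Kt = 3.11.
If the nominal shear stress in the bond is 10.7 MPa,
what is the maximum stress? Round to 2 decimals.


Max stress = 10.7 * 3.11 = 33.28 MPa

33.28


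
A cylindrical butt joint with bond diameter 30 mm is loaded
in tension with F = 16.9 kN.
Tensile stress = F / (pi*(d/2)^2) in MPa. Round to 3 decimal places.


Area = pi * (30/2)^2 = 706.8583 mm^2
Stress = 16.9*1000 / 706.8583
= 23.909 MPa

23.909


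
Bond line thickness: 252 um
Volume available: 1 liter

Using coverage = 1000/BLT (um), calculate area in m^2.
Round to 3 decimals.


1 L = 1e6 mm^3, thickness = 252 um = 0.252 mm
Area = 1e6 / 0.252 mm^2 = (1e6 / 0.252) / 1e6 m^2 = 1000 / 252 m^2
= 3.968 m^2

3.968


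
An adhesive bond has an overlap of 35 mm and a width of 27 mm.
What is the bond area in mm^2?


Bond area = overlap * width
= 35 * 27
= 945 mm^2

945


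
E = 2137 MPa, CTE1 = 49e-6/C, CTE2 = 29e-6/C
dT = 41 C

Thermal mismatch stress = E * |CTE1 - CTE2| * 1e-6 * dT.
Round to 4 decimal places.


= 2137 * 20e-6 * 41
= 1.7523 MPa

1.7523


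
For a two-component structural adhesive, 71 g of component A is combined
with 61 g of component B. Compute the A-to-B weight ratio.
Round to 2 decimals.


Weight ratio A:B = 71 / 61
= 1.16

1.16


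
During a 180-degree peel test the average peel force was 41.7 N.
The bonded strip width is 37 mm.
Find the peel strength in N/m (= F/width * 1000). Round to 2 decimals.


Peel strength = F/width * 1000
= 41.7 / 37 * 1000
= 1127.03 N/m

1127.03


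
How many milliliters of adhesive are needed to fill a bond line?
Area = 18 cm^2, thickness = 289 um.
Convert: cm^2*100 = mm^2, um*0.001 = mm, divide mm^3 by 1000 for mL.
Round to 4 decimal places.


= (18 * 100) * (289 * 0.001) / 1000
= 0.5202 mL

0.5202


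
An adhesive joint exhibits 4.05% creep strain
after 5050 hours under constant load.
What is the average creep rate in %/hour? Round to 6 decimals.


Creep rate = strain / time
= 4.05 / 5050
= 0.000802 %/h

0.000802


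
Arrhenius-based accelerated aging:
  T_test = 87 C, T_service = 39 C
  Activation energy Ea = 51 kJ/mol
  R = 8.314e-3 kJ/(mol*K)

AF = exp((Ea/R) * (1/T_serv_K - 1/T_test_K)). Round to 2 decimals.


T_test_K = 360.15, T_serv_K = 312.15
AF = exp((51/8.314e-3) * (1/312.15 - 1/360.15))
= 13.72

13.72


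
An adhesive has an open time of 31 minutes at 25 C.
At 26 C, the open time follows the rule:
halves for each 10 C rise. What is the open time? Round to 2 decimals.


Factor = 2^((26-25)/10) = 1.0718
Open time = 31 / 1.0718 = 28.92 min

28.92


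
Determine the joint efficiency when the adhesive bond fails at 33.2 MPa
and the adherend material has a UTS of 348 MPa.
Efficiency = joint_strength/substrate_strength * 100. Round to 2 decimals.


Joint efficiency = 33.2 / 348 * 100
= 9.54%

9.54


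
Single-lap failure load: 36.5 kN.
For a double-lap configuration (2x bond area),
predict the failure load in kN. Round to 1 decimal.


Failure load = 36.5 * 2 = 73.0 kN

73.0


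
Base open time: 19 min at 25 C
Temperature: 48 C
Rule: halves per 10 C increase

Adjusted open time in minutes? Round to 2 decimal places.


Acceleration = 2^((48-25)/10) = 4.9246
Open time = 19 / 4.9246 = 3.86 min

3.86


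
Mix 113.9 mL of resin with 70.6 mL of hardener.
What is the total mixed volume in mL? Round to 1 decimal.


Total = 113.9 + 70.6 = 184.5 mL

184.5


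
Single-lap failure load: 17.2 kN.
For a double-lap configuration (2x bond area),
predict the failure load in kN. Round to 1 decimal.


Failure load = 17.2 * 2 = 34.4 kN

34.4


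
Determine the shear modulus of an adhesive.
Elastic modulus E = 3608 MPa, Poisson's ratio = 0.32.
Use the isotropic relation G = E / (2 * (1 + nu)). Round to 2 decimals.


G = 3608 / (2*(1+0.32)) = 3608 / 2.64
= 1366.67 MPa

1366.67


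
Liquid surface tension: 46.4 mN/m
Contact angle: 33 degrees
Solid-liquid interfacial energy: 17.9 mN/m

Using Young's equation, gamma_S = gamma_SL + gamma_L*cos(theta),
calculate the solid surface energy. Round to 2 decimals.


gamma_S = 17.9 + 46.4 * cos(33)
= 56.81 mN/m

56.81


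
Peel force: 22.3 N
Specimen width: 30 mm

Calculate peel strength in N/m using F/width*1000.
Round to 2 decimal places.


Peel strength = 22.3 / 30 * 1000 = 743.33 N/m

743.33


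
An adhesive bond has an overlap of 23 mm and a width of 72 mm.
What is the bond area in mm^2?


Bond area = overlap * width
= 23 * 72
= 1656 mm^2

1656


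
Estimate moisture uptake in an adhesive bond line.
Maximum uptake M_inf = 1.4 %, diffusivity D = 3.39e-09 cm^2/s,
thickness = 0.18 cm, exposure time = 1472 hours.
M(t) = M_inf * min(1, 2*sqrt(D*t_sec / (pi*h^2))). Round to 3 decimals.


Convert time: 1472 h = 5299200 s
ratio = min(1, 2*sqrt(3.39e-09*5299200/(pi*0.18^2)))
= 0.840209
M(t) = 1.4 * 0.840209 = 1.176%

1.176


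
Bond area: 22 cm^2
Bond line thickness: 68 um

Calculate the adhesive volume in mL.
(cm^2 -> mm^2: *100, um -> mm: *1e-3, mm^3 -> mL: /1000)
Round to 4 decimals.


V = 22*100 * 68*1e-3 / 1000
= 0.1496 mL

0.1496


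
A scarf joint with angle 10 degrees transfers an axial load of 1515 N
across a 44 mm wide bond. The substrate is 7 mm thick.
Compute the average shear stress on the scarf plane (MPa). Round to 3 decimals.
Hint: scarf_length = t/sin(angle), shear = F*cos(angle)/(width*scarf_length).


scarf_length = 7 / sin(10 deg) = 40.3114 mm
cos(10 deg) = 0.984808
shear stress = 1515 * 0.984808 / (44 * 40.3114)
= 0.841 MPa

0.841


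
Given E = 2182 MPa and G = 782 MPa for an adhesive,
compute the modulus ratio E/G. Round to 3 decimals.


E/G ratio = 2182 / 782 = 2.790

2.790


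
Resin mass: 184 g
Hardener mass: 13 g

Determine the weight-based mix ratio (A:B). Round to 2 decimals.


Ratio = 184 / 13 = 14.15

14.15


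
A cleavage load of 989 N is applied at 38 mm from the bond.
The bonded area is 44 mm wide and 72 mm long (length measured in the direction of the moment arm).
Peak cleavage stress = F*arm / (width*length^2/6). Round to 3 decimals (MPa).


Moment = 989 * 38 = 37582 N*mm
Section modulus = 44 * 5184 / 6 = 228096 / 6 mm^3
Stress = 37582 / (228096 / 6) = 225492 / 228096
= 0.989 MPa

0.989


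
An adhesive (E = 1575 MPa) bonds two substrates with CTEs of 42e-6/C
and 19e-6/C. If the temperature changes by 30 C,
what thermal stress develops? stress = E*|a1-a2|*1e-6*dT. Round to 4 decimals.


Stress = 1575 * |42 - 19| * 1e-6 * 30
= 1.0868 MPa

1.0868


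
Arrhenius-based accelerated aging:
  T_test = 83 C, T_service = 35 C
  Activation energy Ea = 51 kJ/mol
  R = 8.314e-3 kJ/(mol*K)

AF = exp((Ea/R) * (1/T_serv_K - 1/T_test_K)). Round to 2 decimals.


T_test_K = 356.15, T_serv_K = 308.15
AF = exp((51/8.314e-3) * (1/308.15 - 1/356.15))
= 14.63

14.63


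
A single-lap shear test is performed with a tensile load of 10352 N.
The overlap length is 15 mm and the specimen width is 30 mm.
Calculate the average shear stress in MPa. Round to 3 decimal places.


Shear stress = F / (overlap * width)
= 10352 / (15 * 30)
= 10352 / 450
= 23.004 MPa

23.004


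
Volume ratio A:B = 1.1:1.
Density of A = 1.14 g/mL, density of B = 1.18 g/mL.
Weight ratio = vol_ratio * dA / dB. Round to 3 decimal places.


Wt ratio = 1.1 * 1.14 / 1.18
= 1.063

1.063


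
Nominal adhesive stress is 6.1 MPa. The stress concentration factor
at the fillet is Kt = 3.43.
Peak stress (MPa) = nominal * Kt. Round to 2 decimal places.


Peak = 6.1 * 3.43 = 20.92 MPa

20.92


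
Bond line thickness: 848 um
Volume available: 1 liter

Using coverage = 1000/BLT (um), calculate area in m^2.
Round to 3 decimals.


1 L = 1e6 mm^3, thickness = 848 um = 0.848 mm
Area = 1e6 / 0.848 mm^2 = (1e6 / 0.848) / 1e6 m^2 = 1000 / 848 m^2
= 1.179 m^2

1.179


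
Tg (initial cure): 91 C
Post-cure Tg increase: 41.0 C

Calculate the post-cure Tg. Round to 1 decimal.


Post-cure Tg = 91 + 41.0 = 132.0 C

132.0


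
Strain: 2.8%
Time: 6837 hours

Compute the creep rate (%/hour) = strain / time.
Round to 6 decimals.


Creep rate = 2.8 / 6837
= 0.000410 %/h

0.000410


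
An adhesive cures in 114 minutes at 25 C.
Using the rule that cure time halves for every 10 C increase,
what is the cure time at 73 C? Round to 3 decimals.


Factor = 2^((73 - 25) / 10) = 27.8576
Cure time = 114 / 27.8576
= 4.092 minutes

4.092


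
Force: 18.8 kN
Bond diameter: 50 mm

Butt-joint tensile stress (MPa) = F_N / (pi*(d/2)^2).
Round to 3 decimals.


F_N = 18.8 * 1000 = 18800.0 N
A = pi*(25.0)^2 = 1963.4954 mm^2
stress = 18800.0 / 1963.4954 = 9.575 MPa

9.575


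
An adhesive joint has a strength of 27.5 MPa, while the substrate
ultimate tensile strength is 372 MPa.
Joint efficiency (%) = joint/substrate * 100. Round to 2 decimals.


Efficiency = 27.5 / 372 * 100
= 7.39%

7.39


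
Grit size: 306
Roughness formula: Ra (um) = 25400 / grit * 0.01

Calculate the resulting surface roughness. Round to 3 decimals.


Ra = 25400 / 306 * 0.01
= 0.830 um

0.830


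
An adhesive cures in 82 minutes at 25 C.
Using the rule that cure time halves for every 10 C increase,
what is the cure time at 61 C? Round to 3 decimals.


Factor = 2^((61 - 25) / 10) = 12.1257
Cure time = 82 / 12.1257
= 6.762 minutes

6.762


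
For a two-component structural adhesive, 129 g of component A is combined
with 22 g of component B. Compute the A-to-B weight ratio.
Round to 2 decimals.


Weight ratio A:B = 129 / 22
= 5.86

5.86


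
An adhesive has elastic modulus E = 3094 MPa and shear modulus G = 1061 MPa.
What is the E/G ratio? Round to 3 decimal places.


E/G = 3094 / 1061 = 2.916

2.916


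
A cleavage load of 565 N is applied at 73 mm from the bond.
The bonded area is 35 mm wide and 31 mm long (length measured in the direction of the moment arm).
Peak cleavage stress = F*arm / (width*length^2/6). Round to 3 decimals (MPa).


Moment = 565 * 73 = 41245 N*mm
Section modulus = 35 * 961 / 6 = 33635 / 6 mm^3
Stress = 41245 / (33635 / 6) = 247470 / 33635
= 7.358 MPa

7.358


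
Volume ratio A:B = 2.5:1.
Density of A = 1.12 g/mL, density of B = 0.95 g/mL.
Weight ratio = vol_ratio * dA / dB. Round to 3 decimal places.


Wt ratio = 2.5 * 1.12 / 0.95
= 2.947

2.947


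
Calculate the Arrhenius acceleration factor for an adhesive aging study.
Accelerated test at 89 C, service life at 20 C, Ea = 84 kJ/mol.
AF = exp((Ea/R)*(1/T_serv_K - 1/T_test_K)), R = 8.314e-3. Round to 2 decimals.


T_test = 362.15 K, T_serv = 293.15 K
Ea/R = 84 / 0.008314 = 10103.44
AF = exp(10103.44 * (1/293.15 - 1/362.15))
= 710.94

710.94


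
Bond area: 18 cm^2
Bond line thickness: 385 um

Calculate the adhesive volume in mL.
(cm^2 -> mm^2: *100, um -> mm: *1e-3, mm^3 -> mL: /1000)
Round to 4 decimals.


V = 18*100 * 385*1e-3 / 1000
= 0.6930 mL

0.6930


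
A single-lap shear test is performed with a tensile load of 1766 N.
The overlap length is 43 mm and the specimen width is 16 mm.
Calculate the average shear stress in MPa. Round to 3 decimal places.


Shear stress = F / (overlap * width)
= 1766 / (43 * 16)
= 1766 / 688
= 2.567 MPa

2.567


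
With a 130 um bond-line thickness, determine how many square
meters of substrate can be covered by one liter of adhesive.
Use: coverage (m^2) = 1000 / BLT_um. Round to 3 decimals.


Coverage = 1000 / 130 = 7.692 m^2

7.692


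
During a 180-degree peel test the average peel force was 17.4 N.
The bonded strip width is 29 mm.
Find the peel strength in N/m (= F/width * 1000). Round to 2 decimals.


Peel strength = F/width * 1000
= 17.4 / 29 * 1000
= 600.00 N/m

600.00


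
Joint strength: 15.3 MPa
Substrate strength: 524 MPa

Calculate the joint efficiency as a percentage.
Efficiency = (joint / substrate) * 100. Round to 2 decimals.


Efficiency = (15.3 / 524) * 100 = 2.92%

2.92


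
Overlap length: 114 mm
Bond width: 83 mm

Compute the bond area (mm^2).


Bond area = 114 * 83 = 9462 mm^2

9462


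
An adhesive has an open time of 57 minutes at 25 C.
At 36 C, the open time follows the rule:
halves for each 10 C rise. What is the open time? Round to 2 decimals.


Factor = 2^((36-25)/10) = 2.1435
Open time = 57 / 2.1435 = 26.59 min

26.59


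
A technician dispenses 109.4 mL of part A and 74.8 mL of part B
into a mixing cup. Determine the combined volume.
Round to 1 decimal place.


Combined volume = 109.4 + 74.8
= 184.2 mL

184.2


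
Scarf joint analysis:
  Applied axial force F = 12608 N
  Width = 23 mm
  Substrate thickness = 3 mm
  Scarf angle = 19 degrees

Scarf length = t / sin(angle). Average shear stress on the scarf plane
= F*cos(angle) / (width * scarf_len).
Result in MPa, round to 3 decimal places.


Scarf length = 3 / sin(19 deg) = 9.2147 mm
cos(19 deg) = 0.945519
Shear = 12608 * 0.945519 / (23 * 9.2147)
= 56.248 MPa

56.248


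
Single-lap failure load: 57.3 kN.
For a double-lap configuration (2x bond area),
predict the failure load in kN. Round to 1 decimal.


Failure load = 57.3 * 2 = 114.6 kN

114.6


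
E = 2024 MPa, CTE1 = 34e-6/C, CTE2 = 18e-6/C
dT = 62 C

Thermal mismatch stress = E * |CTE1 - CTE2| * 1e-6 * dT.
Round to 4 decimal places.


= 2024 * 16e-6 * 62
= 2.0078 MPa

2.0078


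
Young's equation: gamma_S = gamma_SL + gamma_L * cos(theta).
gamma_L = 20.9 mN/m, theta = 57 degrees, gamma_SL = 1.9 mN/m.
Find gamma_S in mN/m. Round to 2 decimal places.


cos(57 deg) = 0.544639
gamma_S = 1.9 + 20.9 * 0.544639
= 13.28 mN/m

13.28


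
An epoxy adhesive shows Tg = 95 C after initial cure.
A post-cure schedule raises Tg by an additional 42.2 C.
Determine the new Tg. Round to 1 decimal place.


New Tg = 95 + 42.2
= 137.2 C

137.2


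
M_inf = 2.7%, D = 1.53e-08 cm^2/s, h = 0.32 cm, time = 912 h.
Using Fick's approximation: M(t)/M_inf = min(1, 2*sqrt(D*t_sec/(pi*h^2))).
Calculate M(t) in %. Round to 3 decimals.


t = 3283200 s
ratio = min(1, 2*sqrt(1.53e-08*3283200/(pi*0.1024)))
= 0.790314
M(t) = 2.7 * 0.790314 = 2.134%

2.134
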